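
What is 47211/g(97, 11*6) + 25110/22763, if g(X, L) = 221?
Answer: 4887843/22763 ≈ 214.73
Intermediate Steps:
47211/g(97, 11*6) + 25110/22763 = 47211/221 + 25110/22763 = 4887843/22763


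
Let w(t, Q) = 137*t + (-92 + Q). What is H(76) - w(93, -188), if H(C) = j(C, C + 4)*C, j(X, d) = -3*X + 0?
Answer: -29789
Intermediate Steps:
w(t, Q) = -92 + Q + 137*t
j(X, d) = -3*X
H(C) = -3*C² (H(C) = (-3*C)*C = -3*C²)
H(76) - w(93, -188) = -3*76² - (-92 - 188 + 137*93) = -3*5776 - (-92 - 188 + 12741) = -17328 - 1*12461 = -17328 - 12461 = -29789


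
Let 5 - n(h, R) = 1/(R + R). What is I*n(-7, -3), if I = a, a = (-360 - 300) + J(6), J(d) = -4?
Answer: -10292/3 ≈ -3430.7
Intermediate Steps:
n(h, R) = 5 - 1/(2*R) (n(h, R) = 5 - 1/(R + R) = 5 - 1/(2*R))
a = -664 (a = (-360 - 300) - 4 = -660 - 4 = -664)
I = -664
I*n(-7, -3) = -664*(5 - 1/2/(-3)) = -664*(5 - 1/2*(-1/3)) = -664*(5 + 1/6) = -664*31/6 = -10292/3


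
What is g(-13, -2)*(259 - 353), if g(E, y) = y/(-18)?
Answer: -94/9 ≈ -10.444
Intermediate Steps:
g(E, y) = -y/18 (g(E, y) = y*(-1/18) = -y/18)
g(-13, -2)*(259 - 353) = (-1/18*(-2))*(259 - 353) = (1/9)*(-94) = -94/9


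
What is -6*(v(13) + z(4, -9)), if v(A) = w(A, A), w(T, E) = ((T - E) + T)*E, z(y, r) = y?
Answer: -1038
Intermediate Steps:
w(T, E) = E*(-E + 2*T) (w(T, E) = (-E + 2*T)*E = E*(-E + 2*T))
v(A) = A² (v(A) = A*(-A + 2*A) = A*A = A²)
-6*(v(13) + z(4, -9)) = -6*(13² + 4) = -6*(169 + 4) = -6*173 = -1038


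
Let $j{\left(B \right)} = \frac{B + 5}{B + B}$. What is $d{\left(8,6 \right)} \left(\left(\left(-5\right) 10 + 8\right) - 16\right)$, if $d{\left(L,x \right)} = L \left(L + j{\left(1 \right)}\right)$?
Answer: $-5104$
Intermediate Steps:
$j{\left(B \right)} = \frac{5 + B}{2 B}$
$d{\left(L,x \right)} = L \left(3 + L\right)$ ($d{\left(L,x \right)} = L \left(L + \frac{5 + 1}{2 \cdot 1}\right) = L \left(L + \frac{1}{2} \cdot 1 \cdot 6\right) = L \left(L + 3\right) = L \left(3 + L\right)$)
$d{\left(8,6 \right)} \left(\left(\left(-5\right) 10 + 8\right) - 16\right) = 8 \left(3 + 8\right) \left(\left(\left(-5\right) 10 + 8\right) - 16\right) = 8 \cdot 11 \left(\left(-50 + 8\right) - 16\right) = 88 \left(-42 - 16\right) = 88 \left(-58\right) = -5104$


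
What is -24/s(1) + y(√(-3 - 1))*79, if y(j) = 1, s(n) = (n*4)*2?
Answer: 76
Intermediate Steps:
s(n) = 8*n (s(n) = (4*n)*2 = 8*n)
-24/s(1) + y(√(-3 - 1))*79 = -24/(8*1) + 1*79 = -24/8 + 79 = -24*⅛ + 79 = -3 + 79 = 76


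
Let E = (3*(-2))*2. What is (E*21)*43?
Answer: -10836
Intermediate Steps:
E = -12 (E = -6*2 = -12)
(E*21)*43 = -12*21*43 = -252*43 = -10836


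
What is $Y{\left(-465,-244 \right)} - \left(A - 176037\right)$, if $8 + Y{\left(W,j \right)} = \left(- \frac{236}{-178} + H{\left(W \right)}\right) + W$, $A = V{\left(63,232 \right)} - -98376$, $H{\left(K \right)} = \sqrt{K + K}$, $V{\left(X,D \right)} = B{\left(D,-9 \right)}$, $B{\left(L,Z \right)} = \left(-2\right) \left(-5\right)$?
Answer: $\frac{6868960}{89} + i \sqrt{930} \approx 77179.0 + 30.496 i$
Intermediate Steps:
$B{\left(L,Z \right)} = 10$
$V{\left(X,D \right)} = 10$
$H{\left(K \right)} = \sqrt{2} \sqrt{K}$ ($H{\left(K \right)} = \sqrt{2 K} = \sqrt{2} \sqrt{K}$)
$A = 98386$ ($A = 10 - -98376 = 10 + 98376 = 98386$)
$Y{\left(W,j \right)} = - \frac{594}{89} + W + \sqrt{2} \sqrt{W}$ ($Y{\left(W,j \right)} = -8 + \left(\left(- \frac{236}{-178} + \sqrt{2} \sqrt{W}\right) + W\right) = -8 + \left(\left(\left(-236\right) \left(- \frac{1}{178}\right) + \sqrt{2} \sqrt{W}\right) + W\right) = -8 + \left(\left(\frac{118}{89} + \sqrt{2} \sqrt{W}\right) + W\right) = -8 + \left(\frac{118}{89} + W + \sqrt{2} \sqrt{W}\right) = - \frac{594}{89} + W + \sqrt{2} \sqrt{W}$)
$Y{\left(-465,-244 \right)} - \left(A - 176037\right) = \left(- \frac{594}{89} - 465 + \sqrt{2} \sqrt{-465}\right) - \left(98386 - 176037\right) = \left(- \frac{594}{89} - 465 + \sqrt{2} i \sqrt{465}\right) - -77651 = \left(- \frac{594}{89} - 465 + i \sqrt{930}\right) + 77651 = \left(- \frac{41979}{89} + i \sqrt{930}\right) + 77651 = \frac{6868960}{89} + i \sqrt{930}$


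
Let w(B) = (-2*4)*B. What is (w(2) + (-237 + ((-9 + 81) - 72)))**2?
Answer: 64009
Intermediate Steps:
w(B) = -8*B
(w(2) + (-237 + ((-9 + 81) - 72)))**2 = (-8*2 + (-237 + ((-9 + 81) - 72)))**2 = (-16 + (-237 + (72 - 72)))**2 = (-16 + (-237 + 0))**2 = (-16 - 237)**2 = (-253)**2 = 64009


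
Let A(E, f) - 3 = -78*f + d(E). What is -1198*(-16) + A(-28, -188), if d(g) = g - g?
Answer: 33835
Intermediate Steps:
d(g) = 0
A(E, f) = 3 - 78*f (A(E, f) = 3 + (-78*f + 0) = 3 - 78*f)
-1198*(-16) + A(-28, -188) = -1198*(-16) + (3 - 78*(-188)) = 19168 + (3 + 14664) = 19168 + 14667 = 33835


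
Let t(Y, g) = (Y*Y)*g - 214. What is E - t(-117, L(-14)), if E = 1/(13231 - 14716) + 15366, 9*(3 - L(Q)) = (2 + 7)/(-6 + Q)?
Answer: -155458417/5940 ≈ -26171.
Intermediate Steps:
L(Q) = 3 - 1/(-6 + Q) (L(Q) = 3 - (2 + 7)/(9*(-6 + Q)) = 3 - 1/(-6 + Q))
t(Y, g) = -214 + g*Y**2 (t(Y, g) = Y**2*g - 214 = g*Y**2 - 214 = -214 + g*Y**2)
E = 22818509/1485 (E = 1/(-1485) + 15366 = -1/1485 + 15366 = 22818509/1485 ≈ 15366.)
E - t(-117, L(-14)) = 22818509/1485 - (-214 + ((-19 + 3*(-14))/(-6 - 14))*(-117)**2) = 22818509/1485 - (-214 + ((-19 - 42)/(-20))*13689) = 22818509/1485 - (-214 - 1/20*(-61)*13689) = 22818509/1485 - (-214 + (61/20)*13689) = 22818509/1485 - (-214 + 835029/20) = 22818509/1485 - 1*830749/20 = 22818509/1485 - 830749/20 = -155458417/5940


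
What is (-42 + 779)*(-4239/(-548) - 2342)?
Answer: -942753449/548 ≈ -1.7204e+6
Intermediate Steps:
(-42 + 779)*(-4239/(-548) - 2342) = 737*(-4239*(-1/548) - 2342) = 737*(4239/548 - 2342) = 737*(-1279177/548) = -942753449/548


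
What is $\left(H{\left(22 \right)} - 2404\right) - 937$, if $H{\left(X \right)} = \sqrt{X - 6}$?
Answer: $-3337$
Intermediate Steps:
$H{\left(X \right)} = \sqrt{-6 + X}$
$\left(H{\left(22 \right)} - 2404\right) - 937 = \left(\sqrt{-6 + 22} - 2404\right) - 937 = \left(\sqrt{16} - 2404\right) - 937 = \left(4 - 2404\right) - 937 = -2400 - 937 = -3337$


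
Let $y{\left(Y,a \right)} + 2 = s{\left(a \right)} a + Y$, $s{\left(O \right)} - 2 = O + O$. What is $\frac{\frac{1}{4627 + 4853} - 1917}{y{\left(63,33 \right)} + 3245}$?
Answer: $- \frac{18173159}{52614000} \approx -0.34541$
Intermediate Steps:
$s{\left(O \right)} = 2 + 2 O$ ($s{\left(O \right)} = 2 + \left(O + O\right) = 2 + 2 O$)
$y{\left(Y,a \right)} = -2 + Y + a \left(2 + 2 a\right)$ ($y{\left(Y,a \right)} = -2 + \left(\left(2 + 2 a\right) a + Y\right) = -2 + \left(a \left(2 + 2 a\right) + Y\right) = -2 + \left(Y + a \left(2 + 2 a\right)\right) = -2 + Y + a \left(2 + 2 a\right)$)
$\frac{\frac{1}{4627 + 4853} - 1917}{y{\left(63,33 \right)} + 3245} = \frac{\frac{1}{4627 + 4853} - 1917}{\left(-2 + 63 + 2 \cdot 33 \left(1 + 33\right)\right) + 3245} = \frac{\frac{1}{9480} - 1917}{\left(-2 + 63 + 2 \cdot 33 \cdot 34\right) + 3245} = \frac{\frac{1}{9480} - 1917}{\left(-2 + 63 + 2244\right) + 3245} = - \frac{18173159}{9480 \left(2305 + 3245\right)} = - \frac{18173159}{9480 \cdot 5550} = \left(- \frac{18173159}{9480}\right) \frac{1}{5550} = - \frac{18173159}{52614000}$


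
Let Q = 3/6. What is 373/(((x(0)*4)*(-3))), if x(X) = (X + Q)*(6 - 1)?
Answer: -373/30 ≈ -12.433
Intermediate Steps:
Q = 1/2 (Q = 3*(1/6) = 1/2 ≈ 0.50000)
x(X) = 5/2 + 5*X (x(X) = (X + 1/2)*(6 - 1) = (1/2 + X)*5 = 5/2 + 5*X)
373/(((x(0)*4)*(-3))) = 373/((((5/2 + 5*0)*4)*(-3))) = 373/((((5/2 + 0)*4)*(-3))) = 373/((((5/2)*4)*(-3))) = 373/((10*(-3))) = 373/(-30) = 373*(-1/30) = -373/30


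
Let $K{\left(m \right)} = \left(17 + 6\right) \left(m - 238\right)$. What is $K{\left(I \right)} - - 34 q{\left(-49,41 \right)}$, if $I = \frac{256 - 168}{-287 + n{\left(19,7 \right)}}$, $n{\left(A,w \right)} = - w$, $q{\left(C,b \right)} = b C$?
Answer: $- \frac{10846672}{147} \approx -73787.0$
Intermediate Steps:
$q{\left(C,b \right)} = C b$
$I = - \frac{44}{147}$ ($I = \frac{256 - 168}{-287 - 7} = \frac{88}{-287 - 7} = \frac{88}{-294} = 88 \left(- \frac{1}{294}\right) = - \frac{44}{147} \approx -0.29932$)
$K{\left(m \right)} = -5474 + 23 m$ ($K{\left(m \right)} = 23 \left(-238 + m\right) = -5474 + 23 m$)
$K{\left(I \right)} - - 34 q{\left(-49,41 \right)} = \left(-5474 + 23 \left(- \frac{44}{147}\right)\right) - - 34 \left(\left(-49\right) 41\right) = \left(-5474 - \frac{1012}{147}\right) - \left(-34\right) \left(-2009\right) = - \frac{805690}{147} - 68306 = - \frac{10846672}{147}$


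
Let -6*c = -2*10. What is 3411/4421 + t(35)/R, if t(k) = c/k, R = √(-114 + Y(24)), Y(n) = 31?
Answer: 3411/4421 - 2*I*√83/1743 ≈ 0.77154 - 0.010454*I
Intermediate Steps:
c = 10/3 (c = -(-1)*10/3 = -⅙*(-20) = 10/3 ≈ 3.3333)
R = I*√83 (R = √(-114 + 31) = √(-83) = I*√83 ≈ 9.1104*I)
t(k) = 10/(3*k)
3411/4421 + t(35)/R = 3411/4421 + ((10/3)/35)/((I*√83)) = 3411*(1/4421) + ((10/3)*(1/35))*(-I*√83/83) = 3411/4421 + 2*(-I*√83/83)/21 = 3411/4421 - 2*I*√83/1743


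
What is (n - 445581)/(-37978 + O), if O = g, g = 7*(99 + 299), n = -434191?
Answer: 219943/8798 ≈ 24.999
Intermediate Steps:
g = 2786 (g = 7*398 = 2786)
O = 2786
(n - 445581)/(-37978 + O) = (-434191 - 445581)/(-37978 + 2786) = -879772/(-35192) = -879772*(-1/35192) = 219943/8798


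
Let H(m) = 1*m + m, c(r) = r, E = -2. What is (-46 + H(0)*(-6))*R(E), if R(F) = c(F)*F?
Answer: -184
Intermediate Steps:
R(F) = F² (R(F) = F*F = F²)
H(m) = 2*m (H(m) = m + m = 2*m)
(-46 + H(0)*(-6))*R(E) = (-46 + (2*0)*(-6))*(-2)² = (-46 + 0*(-6))*4 = (-46 + 0)*4 = -46*4 = -184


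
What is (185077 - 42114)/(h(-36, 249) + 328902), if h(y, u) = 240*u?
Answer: 142963/388662 ≈ 0.36783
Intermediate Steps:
(185077 - 42114)/(h(-36, 249) + 328902) = (185077 - 42114)/(240*249 + 328902) = 142963/(59760 + 328902) = 142963/388662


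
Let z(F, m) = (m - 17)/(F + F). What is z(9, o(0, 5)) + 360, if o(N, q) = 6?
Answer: 6469/18 ≈ 359.39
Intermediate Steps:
z(F, m) = (-17 + m)/(2*F) (z(F, m) = (-17 + m)/((2*F)) = (-17 + m)*(1/(2*F)) = (-17 + m)/(2*F))
z(9, o(0, 5)) + 360 = (1/2)*(-17 + 6)/9 + 360 = (1/2)*(1/9)*(-11) + 360 = -11/18 + 360 = 6469/18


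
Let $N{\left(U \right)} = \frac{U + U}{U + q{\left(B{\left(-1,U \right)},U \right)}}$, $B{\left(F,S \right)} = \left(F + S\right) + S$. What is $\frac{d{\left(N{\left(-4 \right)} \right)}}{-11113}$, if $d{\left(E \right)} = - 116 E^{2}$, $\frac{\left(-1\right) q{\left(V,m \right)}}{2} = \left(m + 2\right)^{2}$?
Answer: $\frac{464}{100017} \approx 0.0046392$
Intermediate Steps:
$B{\left(F,S \right)} = F + 2 S$
$q{\left(V,m \right)} = - 2 \left(2 + m\right)^{2}$ ($q{\left(V,m \right)} = - 2 \left(m + 2\right)^{2} = - 2 \left(2 + m\right)^{2}$)
$N{\left(U \right)} = \frac{2 U}{U - 2 \left(2 + U\right)^{2}}$ ($N{\left(U \right)} = \frac{U + U}{U - 2 \left(2 + U\right)^{2}} = \frac{2 U}{U - 2 \left(2 + U\right)^{2}}$)
$\frac{d{\left(N{\left(-4 \right)} \right)}}{-11113} = \frac{\left(-116\right) \left(2 \left(-4\right) \frac{1}{-4 - 2 \left(2 - 4\right)^{2}}\right)^{2}}{-11113} = - 116 \left(2 \left(-4\right) \frac{1}{-4 - 2 \left(-2\right)^{2}}\right)^{2} \left(- \frac{1}{11113}\right) = - 116 \left(2 \left(-4\right) \frac{1}{-4 - 8}\right)^{2} \left(- \frac{1}{11113}\right) = - 116 \left(2 \left(-4\right) \frac{1}{-12}\right)^{2} \left(- \frac{1}{11113}\right) = - 116 \left(2 \left(-4\right) \left(- \frac{1}{12}\right)\right)^{2} \left(- \frac{1}{11113}\right) = - 116 \left(\frac{2}{3}\right)^{2} \left(- \frac{1}{11113}\right) = \left(-116\right) \frac{4}{9} \left(- \frac{1}{11113}\right) = \left(- \frac{464}{9}\right) \left(- \frac{1}{11113}\right) = \frac{464}{100017}$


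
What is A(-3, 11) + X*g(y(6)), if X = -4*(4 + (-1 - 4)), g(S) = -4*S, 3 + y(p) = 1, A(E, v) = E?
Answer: 29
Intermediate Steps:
y(p) = -2 (y(p) = -3 + 1 = -2)
X = 4 (X = -4*(4 - 5) = -4*(-1) = 4)
A(-3, 11) + X*g(y(6)) = -3 + 4*(-4*(-2)) = -3 + 4*8 = -3 + 32 = 29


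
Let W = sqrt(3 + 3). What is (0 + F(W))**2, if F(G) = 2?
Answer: 4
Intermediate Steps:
W = sqrt(6) ≈ 2.4495
(0 + F(W))**2 = (0 + 2)**2 = 2**2 = 4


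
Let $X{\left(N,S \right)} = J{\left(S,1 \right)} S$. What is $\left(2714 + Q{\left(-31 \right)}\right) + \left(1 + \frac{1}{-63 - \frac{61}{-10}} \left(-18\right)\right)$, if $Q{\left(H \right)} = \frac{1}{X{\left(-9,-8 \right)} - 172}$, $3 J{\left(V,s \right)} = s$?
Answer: $\frac{809586153}{298156} \approx 2715.3$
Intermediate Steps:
$J{\left(V,s \right)} = \frac{s}{3}$
$X{\left(N,S \right)} = \frac{S}{3}$ ($X{\left(N,S \right)} = \frac{1}{3} \cdot 1 S = \frac{S}{3}$)
$Q{\left(H \right)} = - \frac{3}{524}$ ($Q{\left(H \right)} = \frac{1}{\frac{1}{3} \left(-8\right) - 172} = \frac{1}{- \frac{8}{3} - 172} = \frac{1}{- \frac{524}{3}} = - \frac{3}{524}$)
$\left(2714 + Q{\left(-31 \right)}\right) + \left(1 + \frac{1}{-63 - \frac{61}{-10}} \left(-18\right)\right) = \left(2714 - \frac{3}{524}\right) + \left(1 + \frac{1}{-63 - \frac{61}{-10}} \left(-18\right)\right) = \frac{1422133}{524} + \left(1 + \frac{1}{-63 - - \frac{61}{10}} \left(-18\right)\right) = \frac{1422133}{524} + \left(1 + \frac{1}{-63 + \frac{61}{10}} \left(-18\right)\right) = \frac{1422133}{524} + \left(1 + \frac{1}{- \frac{569}{10}} \left(-18\right)\right) = \frac{1422133}{524} + \left(1 - - \frac{180}{569}\right) = \frac{1422133}{524} + \left(1 + \frac{180}{569}\right) = \frac{1422133}{524} + \frac{749}{569} = \frac{809586153}{298156}$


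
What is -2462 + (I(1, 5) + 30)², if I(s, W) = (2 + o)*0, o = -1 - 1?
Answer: -1562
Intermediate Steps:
o = -2
I(s, W) = 0 (I(s, W) = (2 - 2)*0 = 0*0 = 0)
-2462 + (I(1, 5) + 30)² = -2462 + (0 + 30)² = -2462 + 30² = -2462 + 900 = -1562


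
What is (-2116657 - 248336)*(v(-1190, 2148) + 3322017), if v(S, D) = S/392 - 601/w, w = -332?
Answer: -4564652094586845/581 ≈ -7.8565e+12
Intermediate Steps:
v(S, D) = 601/332 + S/392 (v(S, D) = S/392 - 601/(-332) = S*(1/392) - 601*(-1/332) = S/392 + 601/332 = 601/332 + S/392)
(-2116657 - 248336)*(v(-1190, 2148) + 3322017) = (-2116657 - 248336)*((601/332 + (1/392)*(-1190)) + 3322017) = -2364993*((601/332 - 85/28) + 3322017) = -2364993*(-712/581 + 3322017) = -2364993*1930091165/581 = -4564652094586845/581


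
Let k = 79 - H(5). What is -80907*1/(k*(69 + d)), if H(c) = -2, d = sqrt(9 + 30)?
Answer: -620287/42498 + 26969*sqrt(39)/127494 ≈ -13.275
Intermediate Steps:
d = sqrt(39) ≈ 6.2450
k = 81 (k = 79 - 1*(-2) = 79 + 2 = 81)
-80907*1/(k*(69 + d)) = -80907*1/(81*(69 + sqrt(39))) = -80907/(5589 + 81*sqrt(39))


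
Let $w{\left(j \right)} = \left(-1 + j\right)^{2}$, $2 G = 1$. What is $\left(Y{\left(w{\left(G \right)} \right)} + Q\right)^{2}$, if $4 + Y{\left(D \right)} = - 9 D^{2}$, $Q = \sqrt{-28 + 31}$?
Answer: $\frac{6097}{256} - \frac{73 \sqrt{3}}{8} \approx 8.0114$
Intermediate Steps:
$G = \frac{1}{2}$ ($G = \frac{1}{2} \cdot 1 = \frac{1}{2} \approx 0.5$)
$Q = \sqrt{3} \approx 1.732$
$Y{\left(D \right)} = -4 - 9 D^{2}$
$\left(Y{\left(w{\left(G \right)} \right)} + Q\right)^{2} = \left(\left(-4 - 9 \left(\left(-1 + \frac{1}{2}\right)^{2}\right)^{2}\right) + \sqrt{3}\right)^{2} = \left(\left(-4 - 9 \left(\left(- \frac{1}{2}\right)^{2}\right)^{2}\right) + \sqrt{3}\right)^{2} = \left(\left(-4 - \frac{9}{16}\right) + \sqrt{3}\right)^{2} = \left(- \frac{73}{16} + \sqrt{3}\right)^{2}$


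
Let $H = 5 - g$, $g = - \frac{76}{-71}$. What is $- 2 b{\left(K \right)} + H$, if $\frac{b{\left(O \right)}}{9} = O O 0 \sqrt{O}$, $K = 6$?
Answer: $\frac{279}{71} \approx 3.9296$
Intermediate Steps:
$g = \frac{76}{71}$ ($g = \left(-76\right) \left(- \frac{1}{71}\right) = \frac{76}{71} \approx 1.0704$)
$b{\left(O \right)} = 0$ ($b{\left(O \right)} = 9 O O 0 \sqrt{O} = 9 O^{2} \cdot 0 \sqrt{O} = 9 \cdot 0 \sqrt{O} = 9 \cdot 0 = 0$)
$H = \frac{279}{71}$ ($H = 5 - \frac{76}{71} = \frac{279}{71} \approx 3.9296$)
$- 2 b{\left(K \right)} + H = \left(-2\right) 0 + \frac{279}{71} = 0 + \frac{279}{71} = \frac{279}{71}$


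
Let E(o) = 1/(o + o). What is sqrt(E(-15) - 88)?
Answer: I*sqrt(79230)/30 ≈ 9.3826*I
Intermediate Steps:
E(o) = 1/(2*o)
sqrt(E(-15) - 88) = sqrt((1/2)/(-15) - 88) = sqrt((1/2)*(-1/15) - 88) = sqrt(-1/30 - 88) = sqrt(-2641/30) = I*sqrt(79230)/30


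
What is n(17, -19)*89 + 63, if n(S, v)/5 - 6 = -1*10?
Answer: -1717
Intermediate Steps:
n(S, v) = -20 (n(S, v) = 30 + 5*(-1*10) = 30 + 5*(-10) = 30 - 50 = -20)
n(17, -19)*89 + 63 = -20*89 + 63 = -1780 + 63 = -1717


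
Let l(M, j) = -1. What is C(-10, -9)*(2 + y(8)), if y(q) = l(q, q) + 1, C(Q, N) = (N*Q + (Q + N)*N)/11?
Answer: 522/11 ≈ 47.455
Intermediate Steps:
C(Q, N) = N*Q/11 + N*(N + Q)/11 (C(Q, N) = (N*Q + (N + Q)*N)*(1/11) = (N*Q + N*(N + Q))*(1/11) = N*Q/11 + N*(N + Q)/11)
y(q) = 0 (y(q) = -1 + 1 = 0)
C(-10, -9)*(2 + y(8)) = ((1/11)*(-9)*(-9 + 2*(-10)))*(2 + 0) = ((1/11)*(-9)*(-9 - 20))*2 = ((1/11)*(-9)*(-29))*2 = (261/11)*2 = 522/11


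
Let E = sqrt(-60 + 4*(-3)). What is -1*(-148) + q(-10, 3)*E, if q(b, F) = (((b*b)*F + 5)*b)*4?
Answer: 148 - 73200*I*sqrt(2) ≈ 148.0 - 1.0352e+5*I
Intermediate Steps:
q(b, F) = 4*b*(5 + F*b**2) (q(b, F) = ((b**2*F + 5)*b)*4 = ((F*b**2 + 5)*b)*4 = ((5 + F*b**2)*b)*4 = (b*(5 + F*b**2))*4 = 4*b*(5 + F*b**2))
E = 6*I*sqrt(2) (E = sqrt(-60 - 12) = sqrt(-72) = 6*I*sqrt(2) ≈ 8.4853*I)
-1*(-148) + q(-10, 3)*E = -1*(-148) + (4*(-10)*(5 + 3*(-10)**2))*(6*I*sqrt(2)) = 148 + (4*(-10)*(5 + 3*100))*(6*I*sqrt(2)) = 148 + (4*(-10)*(5 + 300))*(6*I*sqrt(2)) = 148 + (4*(-10)*305)*(6*I*sqrt(2)) = 148 - 73200*I*sqrt(2)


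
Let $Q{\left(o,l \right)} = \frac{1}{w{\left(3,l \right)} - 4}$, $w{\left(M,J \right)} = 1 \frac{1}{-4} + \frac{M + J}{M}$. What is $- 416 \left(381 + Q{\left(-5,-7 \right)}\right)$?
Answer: $- \frac{10614240}{67} \approx -1.5842 \cdot 10^{5}$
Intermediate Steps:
$w{\left(M,J \right)} = - \frac{1}{4} + \frac{J + M}{M}$ ($w{\left(M,J \right)} = 1 \left(- \frac{1}{4}\right) + \frac{J + M}{M} = - \frac{1}{4} + \frac{J + M}{M}$)
$Q{\left(o,l \right)} = \frac{1}{- \frac{13}{4} + \frac{l}{3}}$ ($Q{\left(o,l \right)} = \frac{1}{\left(\frac{3}{4} + \frac{l}{3}\right) - 4} = \frac{1}{- \frac{13}{4} + \frac{l}{3}}$)
$- 416 \left(381 + Q{\left(-5,-7 \right)}\right) = - 416 \left(381 + \frac{12}{-39 + 4 \left(-7\right)}\right) = - 416 \left(381 + \frac{12}{-39 - 28}\right) = - 416 \left(381 + \frac{12}{-67}\right) = - 416 \left(381 + 12 \left(- \frac{1}{67}\right)\right) = - 416 \left(381 - \frac{12}{67}\right) = \left(-416\right) \frac{25515}{67} = - \frac{10614240}{67}$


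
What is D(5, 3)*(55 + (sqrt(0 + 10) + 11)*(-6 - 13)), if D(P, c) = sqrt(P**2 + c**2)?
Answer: sqrt(34)*(-154 - 19*sqrt(10)) ≈ -1248.3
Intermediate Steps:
D(5, 3)*(55 + (sqrt(0 + 10) + 11)*(-6 - 13)) = sqrt(5**2 + 3**2)*(55 + (sqrt(0 + 10) + 11)*(-6 - 13)) = sqrt(25 + 9)*(55 + (sqrt(10) + 11)*(-19)) = sqrt(34)*(55 + (11 + sqrt(10))*(-19)) = sqrt(34)*(55 + (-209 - 19*sqrt(10))) = sqrt(34)*(-154 - 19*sqrt(10))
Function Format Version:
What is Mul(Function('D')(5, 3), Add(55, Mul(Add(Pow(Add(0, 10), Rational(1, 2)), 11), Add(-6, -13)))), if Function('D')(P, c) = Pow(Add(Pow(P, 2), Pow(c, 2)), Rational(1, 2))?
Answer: Mul(Pow(34, Rational(1, 2)), Add(-154, Mul(-19, Pow(10, Rational(1, 2))))) ≈ -1248.3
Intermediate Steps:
Mul(Function('D')(5, 3), Add(55, Mul(Add(Pow(Add(0, 10), Rational(1, 2)), 11), Add(-6, -13)))) = Mul(Pow(Add(Pow(5, 2), Pow(3, 2)), Rational(1, 2)), Add(55, Mul(Add(Pow(Add(0, 10), Rational(1, 2)), 11), Add(-6, -13)))) = Mul(Pow(Add(25, 9), Rational(1, 2)), Add(55, Mul(Add(Pow(10, Rational(1, 2)), 11), -19))) = Mul(Pow(34, Rational(1, 2)), Add(55, Mul(Add(11, Pow(10, Rational(1, 2))), -19))) = Mul(Pow(34, Rational(1, 2)), Add(55, Add(-209, Mul(-19, Pow(10, Rational(1, 2)))))) = Mul(Pow(34, Rational(1, 2)), Add(-154, Mul(-19, Pow(10, Rational(1, 2)))))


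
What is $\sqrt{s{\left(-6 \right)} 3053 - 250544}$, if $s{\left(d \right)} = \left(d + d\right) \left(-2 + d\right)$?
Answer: $4 \sqrt{2659} \approx 206.26$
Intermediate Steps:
$s{\left(d \right)} = 2 d \left(-2 + d\right)$
$\sqrt{s{\left(-6 \right)} 3053 - 250544} = \sqrt{2 \left(-6\right) \left(-2 - 6\right) 3053 - 250544} = \sqrt{2 \left(-6\right) \left(-8\right) 3053 - 250544} = \sqrt{96 \cdot 3053 - 250544} = \sqrt{293088 - 250544} = \sqrt{42544} = 4 \sqrt{2659}$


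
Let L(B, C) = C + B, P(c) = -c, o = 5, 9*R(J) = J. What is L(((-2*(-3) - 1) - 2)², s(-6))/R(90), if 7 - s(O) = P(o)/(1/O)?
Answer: -7/5 ≈ -1.4000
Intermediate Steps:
R(J) = J/9
s(O) = 7 + 5*O (s(O) = 7 - (-1*5)/(1/O) = 7 - (-5)*O = 7 + 5*O)
L(B, C) = B + C
L(((-2*(-3) - 1) - 2)², s(-6))/R(90) = (((-2*(-3) - 1) - 2)² + (7 + 5*(-6)))/(((⅑)*90)) = (((6 - 1) - 2)² + (7 - 30))/10 = ((5 - 2)² - 23)*(⅒) = (3² - 23)*(⅒) = (9 - 23)*(⅒) = -14*⅒ = -7/5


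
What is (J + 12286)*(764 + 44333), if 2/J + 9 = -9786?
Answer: 5427034672696/9795 ≈ 5.5406e+8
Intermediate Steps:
J = -2/9795 (J = 2/(-9 - 9786) = 2/(-9795) = 2*(-1/9795) = -2/9795 ≈ -0.00020419)
(J + 12286)*(764 + 44333) = (-2/9795 + 12286)*(764 + 44333) = (120341368/9795)*45097 = 5427034672696/9795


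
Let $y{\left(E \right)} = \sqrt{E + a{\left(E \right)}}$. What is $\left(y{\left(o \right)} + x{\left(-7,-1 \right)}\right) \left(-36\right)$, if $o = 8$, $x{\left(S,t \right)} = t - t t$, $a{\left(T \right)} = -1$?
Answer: $72 - 36 \sqrt{7} \approx -23.247$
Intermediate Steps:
$x{\left(S,t \right)} = t - t^{2}$
$y{\left(E \right)} = \sqrt{-1 + E}$ ($y{\left(E \right)} = \sqrt{E - 1} = \sqrt{-1 + E}$)
$\left(y{\left(o \right)} + x{\left(-7,-1 \right)}\right) \left(-36\right) = \left(\sqrt{-1 + 8} - \left(1 - -1\right)\right) \left(-36\right) = \left(\sqrt{7} - \left(1 + 1\right)\right) \left(-36\right) = \left(\sqrt{7} - 2\right) \left(-36\right) = \left(-2 + \sqrt{7}\right) \left(-36\right) = 72 - 36 \sqrt{7}$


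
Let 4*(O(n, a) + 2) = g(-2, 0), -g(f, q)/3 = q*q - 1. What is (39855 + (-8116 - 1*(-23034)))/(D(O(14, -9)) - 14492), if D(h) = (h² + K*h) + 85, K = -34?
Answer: -876368/229807 ≈ -3.8135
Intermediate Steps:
g(f, q) = 3 - 3*q² (g(f, q) = -3*(q*q - 1) = -3*(q² - 1) = -3*(-1 + q²) = 3 - 3*q²)
O(n, a) = -5/4 (O(n, a) = -2 + (3 - 3*0²)/4 = -2 + (3 - 3*0)/4 = -2 + (3 + 0)/4 = -2 + (¼)*3 = -2 + ¾ = -5/4)
D(h) = 85 + h² - 34*h (D(h) = (h² - 34*h) + 85 = 85 + h² - 34*h)
(39855 + (-8116 - 1*(-23034)))/(D(O(14, -9)) - 14492) = (39855 + (-8116 - 1*(-23034)))/((85 + (-5/4)² - 34*(-5/4)) - 14492) = (39855 + (-8116 + 23034))/((85 + 25/16 + 85/2) - 14492) = (39855 + 14918)/(2065/16 - 14492) = 54773/(-229807/16) = 54773*(-16/229807) = -876368/229807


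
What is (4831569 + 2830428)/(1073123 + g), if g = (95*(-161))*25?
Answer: 7661997/690748 ≈ 11.092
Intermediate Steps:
g = -382375 (g = -15295*25 = -382375)
(4831569 + 2830428)/(1073123 + g) = (4831569 + 2830428)/(1073123 - 382375) = 7661997/690748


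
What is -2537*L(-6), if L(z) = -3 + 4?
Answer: -2537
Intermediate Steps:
L(z) = 1
-2537*L(-6) = -2537*1 = -2537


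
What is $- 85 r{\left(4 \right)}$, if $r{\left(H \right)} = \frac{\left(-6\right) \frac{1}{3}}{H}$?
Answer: $\frac{85}{2} \approx 42.5$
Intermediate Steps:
$r{\left(H \right)} = - \frac{2}{H}$ ($r{\left(H \right)} = \frac{\left(-6\right) \frac{1}{3}}{H} = - \frac{2}{H}$)
$- 85 r{\left(4 \right)} = - 85 \left(- \frac{2}{4}\right) = - 85 \left(\left(-2\right) \frac{1}{4}\right) = \left(-85\right) \left(- \frac{1}{2}\right) = \frac{85}{2}$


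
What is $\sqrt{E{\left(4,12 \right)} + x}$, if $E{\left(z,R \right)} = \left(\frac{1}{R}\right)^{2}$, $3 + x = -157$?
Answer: $\frac{i \sqrt{23039}}{12} \approx 12.649 i$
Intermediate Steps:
$x = -160$ ($x = -3 - 157 = -160$)
$E{\left(z,R \right)} = \frac{1}{R^{2}}$
$\sqrt{E{\left(4,12 \right)} + x} = \sqrt{\frac{1}{144} - 160} = \sqrt{- \frac{23039}{144}} = \frac{i \sqrt{23039}}{12}$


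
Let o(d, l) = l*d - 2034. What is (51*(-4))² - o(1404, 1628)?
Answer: -2242062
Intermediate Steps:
o(d, l) = -2034 + d*l (o(d, l) = d*l - 2034 = -2034 + d*l)
(51*(-4))² - o(1404, 1628) = (51*(-4))² - (-2034 + 1404*1628) = (-204)² - (-2034 + 2285712) = 41616 - 1*2283678 = 41616 - 2283678 = -2242062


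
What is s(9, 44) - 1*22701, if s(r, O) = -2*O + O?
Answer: -22745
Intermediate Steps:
s(r, O) = -O
s(9, 44) - 1*22701 = -1*44 - 1*22701 = -44 - 22701 = -22745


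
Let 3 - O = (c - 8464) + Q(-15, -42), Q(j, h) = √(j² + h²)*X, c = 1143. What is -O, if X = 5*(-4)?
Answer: -7324 - 60*√221 ≈ -8216.0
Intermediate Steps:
X = -20
Q(j, h) = -20*√(h² + j²) (Q(j, h) = √(j² + h²)*(-20) = √(h² + j²)*(-20) = -20*√(h² + j²))
O = 7324 + 60*√221 (O = 3 - ((1143 - 8464) - 20*√((-42)² + (-15)²)) = 3 - (-7321 - 20*√(1764 + 225)) = 3 - (-7321 - 60*√221) = 3 + (7321 + 60*√221) = 7324 + 60*√221 ≈ 8216.0)
-O = -(7324 + 60*√221) = -7324 - 60*√221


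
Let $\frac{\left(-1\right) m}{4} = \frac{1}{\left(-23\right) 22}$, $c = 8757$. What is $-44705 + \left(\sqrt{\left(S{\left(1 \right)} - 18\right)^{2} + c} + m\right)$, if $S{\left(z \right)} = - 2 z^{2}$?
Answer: $- \frac{11310363}{253} + \sqrt{9157} \approx -44609.0$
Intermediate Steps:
$m = \frac{2}{253}$ ($m = - \frac{4}{\left(-23\right) 22} = - \frac{4}{-506} = \left(-4\right) \left(- \frac{1}{506}\right) = \frac{2}{253} \approx 0.0079051$)
$-44705 + \left(\sqrt{\left(S{\left(1 \right)} - 18\right)^{2} + c} + m\right) = -44705 + \left(\sqrt{\left(- 2 \cdot 1^{2} - 18\right)^{2} + 8757} + \frac{2}{253}\right) = -44705 + \left(\sqrt{\left(\left(-2\right) 1 - 18\right)^{2} + 8757} + \frac{2}{253}\right) = -44705 + \left(\sqrt{\left(-2 - 18\right)^{2} + 8757} + \frac{2}{253}\right) = -44705 + \left(\sqrt{\left(-20\right)^{2} + 8757} + \frac{2}{253}\right) = -44705 + \left(\sqrt{400 + 8757} + \frac{2}{253}\right) = -44705 + \left(\sqrt{9157} + \frac{2}{253}\right) = -44705 + \left(\frac{2}{253} + \sqrt{9157}\right) = - \frac{11310363}{253} + \sqrt{9157}$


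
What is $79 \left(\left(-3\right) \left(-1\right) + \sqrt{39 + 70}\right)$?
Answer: $237 + 79 \sqrt{109} \approx 1061.8$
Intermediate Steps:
$79 \left(\left(-3\right) \left(-1\right) + \sqrt{39 + 70}\right) = 79 \left(3 + \sqrt{109}\right) = 237 + 79 \sqrt{109}$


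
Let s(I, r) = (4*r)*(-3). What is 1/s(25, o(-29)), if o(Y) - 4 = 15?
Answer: -1/228 ≈ -0.0043860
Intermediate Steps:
o(Y) = 19 (o(Y) = 4 + 15 = 19)
s(I, r) = -12*r
1/s(25, o(-29)) = 1/(-12*19) = 1/(-228) = -1/228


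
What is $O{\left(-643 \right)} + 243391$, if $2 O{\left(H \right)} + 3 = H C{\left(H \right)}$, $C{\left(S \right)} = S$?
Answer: $450114$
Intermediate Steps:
$O{\left(H \right)} = - \frac{3}{2} + \frac{H^{2}}{2}$ ($O{\left(H \right)} = - \frac{3}{2} + \frac{H H}{2} = - \frac{3}{2} + \frac{H^{2}}{2}$)
$O{\left(-643 \right)} + 243391 = \left(- \frac{3}{2} + \frac{\left(-643\right)^{2}}{2}\right) + 243391 = \left(- \frac{3}{2} + \frac{1}{2} \cdot 413449\right) + 243391 = \left(- \frac{3}{2} + \frac{413449}{2}\right) + 243391 = 206723 + 243391 = 450114$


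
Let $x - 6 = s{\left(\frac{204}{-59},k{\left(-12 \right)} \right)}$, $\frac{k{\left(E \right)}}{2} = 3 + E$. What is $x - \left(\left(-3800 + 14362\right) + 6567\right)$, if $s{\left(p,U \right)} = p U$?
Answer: $- \frac{1006585}{59} \approx -17061.0$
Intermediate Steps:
$k{\left(E \right)} = 6 + 2 E$ ($k{\left(E \right)} = 2 \left(3 + E\right) = 6 + 2 E$)
$s{\left(p,U \right)} = U p$
$x = \frac{4026}{59}$ ($x = 6 + \left(6 + 2 \left(-12\right)\right) \frac{204}{-59} = 6 + \left(6 - 24\right) 204 \left(- \frac{1}{59}\right) = 6 - - \frac{3672}{59} = 6 + \frac{3672}{59} = \frac{4026}{59} \approx 68.237$)
$x - \left(\left(-3800 + 14362\right) + 6567\right) = \frac{4026}{59} - \left(\left(-3800 + 14362\right) + 6567\right) = \frac{4026}{59} - \left(10562 + 6567\right) = \frac{4026}{59} - 17129 = - \frac{1006585}{59}$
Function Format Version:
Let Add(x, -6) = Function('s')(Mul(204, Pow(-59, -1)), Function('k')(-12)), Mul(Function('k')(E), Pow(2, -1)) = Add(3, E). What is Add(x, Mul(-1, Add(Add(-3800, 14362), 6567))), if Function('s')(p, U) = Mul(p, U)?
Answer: Rational(-1006585, 59) ≈ -17061.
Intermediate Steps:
Function('k')(E) = Add(6, Mul(2, E)) (Function('k')(E) = Mul(2, Add(3, E)) = Add(6, Mul(2, E)))
Function('s')(p, U) = Mul(U, p)
x = Rational(4026, 59) (x = Add(6, Mul(Add(6, Mul(2, -12)), Mul(204, Pow(-59, -1)))) = Add(6, Mul(Add(6, -24), Mul(204, Rational(-1, 59)))) = Add(6, Mul(-18, Rational(-204, 59))) = Add(6, Rational(3672, 59)) = Rational(4026, 59) ≈ 68.237)
Add(x, Mul(-1, Add(Add(-3800, 14362), 6567))) = Add(Rational(4026, 59), Mul(-1, Add(Add(-3800, 14362), 6567))) = Add(Rational(4026, 59), Mul(-1, Add(10562, 6567))) = Add(Rational(4026, 59), Mul(-1, 17129)) = Add(Rational(4026, 59), -17129) = Rational(-1006585, 59)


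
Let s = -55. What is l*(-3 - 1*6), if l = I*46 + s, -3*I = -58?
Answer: -7509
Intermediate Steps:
I = 58/3 (I = -⅓*(-58) = 58/3 ≈ 19.333)
l = 2503/3 (l = (58/3)*46 - 55 = 2668/3 - 55 = 2503/3 ≈ 834.33)
l*(-3 - 1*6) = 2503*(-3 - 1*6)/3 = 2503*(-3 - 6)/3 = (2503/3)*(-9) = -7509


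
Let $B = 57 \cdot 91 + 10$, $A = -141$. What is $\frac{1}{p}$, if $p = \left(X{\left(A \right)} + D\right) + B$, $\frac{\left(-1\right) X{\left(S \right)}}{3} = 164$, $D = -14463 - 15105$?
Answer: $- \frac{1}{24863} \approx -4.022 \cdot 10^{-5}$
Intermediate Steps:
$D = -29568$
$X{\left(S \right)} = -492$ ($X{\left(S \right)} = \left(-3\right) 164 = -492$)
$B = 5197$ ($B = 5187 + 10 = 5197$)
$p = -24863$ ($p = \left(-492 - 29568\right) + 5197 = -30060 + 5197 = -24863$)
$\frac{1}{p} = \frac{1}{-24863} = - \frac{1}{24863}$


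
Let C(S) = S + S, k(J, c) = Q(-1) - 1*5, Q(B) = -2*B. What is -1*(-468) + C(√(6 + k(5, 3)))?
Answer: 468 + 2*√3 ≈ 471.46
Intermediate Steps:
k(J, c) = -3 (k(J, c) = -2*(-1) - 1*5 = 2 - 5 = -3)
C(S) = 2*S
-1*(-468) + C(√(6 + k(5, 3))) = -1*(-468) + 2*√(6 - 3) = 468 + 2*√3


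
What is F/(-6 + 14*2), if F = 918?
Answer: 459/11 ≈ 41.727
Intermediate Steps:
F/(-6 + 14*2) = 918/(-6 + 14*2) = 918/(-6 + 28) = 918/22 = 918*(1/22) = 459/11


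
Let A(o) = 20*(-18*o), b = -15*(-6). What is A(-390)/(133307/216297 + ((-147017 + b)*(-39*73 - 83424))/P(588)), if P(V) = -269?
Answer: -4084509288600/1370840535079933 ≈ -0.0029796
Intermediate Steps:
b = 90
A(o) = -360*o
A(-390)/(133307/216297 + ((-147017 + b)*(-39*73 - 83424))/P(588)) = (-360*(-390))/(133307/216297 + ((-147017 + 90)*(-39*73 - 83424))/(-269)) = 140400/(133307*(1/216297) - 146927*(-2847 - 83424)*(-1/269)) = 140400/(133307/216297 - 146927*(-86271)*(-1/269)) = 140400/(133307/216297 + 12675539217*(-1/269)) = 140400/(133307/216297 - 12675539217/269) = 140400/(-2741681070159866/58183893) = 140400*(-58183893/2741681070159866) = -4084509288600/1370840535079933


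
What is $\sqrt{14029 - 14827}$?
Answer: $i \sqrt{798} \approx 28.249 i$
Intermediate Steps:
$\sqrt{14029 - 14827} = \sqrt{-798} = i \sqrt{798}$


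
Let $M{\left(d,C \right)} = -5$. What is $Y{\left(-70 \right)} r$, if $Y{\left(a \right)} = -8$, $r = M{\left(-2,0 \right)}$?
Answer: $40$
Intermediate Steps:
$r = -5$
$Y{\left(-70 \right)} r = \left(-8\right) \left(-5\right) = 40$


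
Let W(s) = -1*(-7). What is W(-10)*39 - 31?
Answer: 242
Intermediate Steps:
W(s) = 7
W(-10)*39 - 31 = 7*39 - 31 = 273 - 31 = 242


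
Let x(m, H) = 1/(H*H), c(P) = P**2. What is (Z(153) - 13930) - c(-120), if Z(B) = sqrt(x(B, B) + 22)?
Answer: -28330 + sqrt(514999)/153 ≈ -28325.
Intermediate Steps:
x(m, H) = H**(-2) (x(m, H) = 1/(H**2) = H**(-2))
Z(B) = sqrt(22 + B**(-2)) (Z(B) = sqrt(B**(-2) + 22) = sqrt(22 + B**(-2)))
(Z(153) - 13930) - c(-120) = (sqrt(22 + 153**(-2)) - 13930) - 1*(-120)**2 = (sqrt(22 + 1/23409) - 13930) - 1*14400 = (sqrt(514999/23409) - 13930) - 14400 = (sqrt(514999)/153 - 13930) - 14400 = (-13930 + sqrt(514999)/153) - 14400 = -28330 + sqrt(514999)/153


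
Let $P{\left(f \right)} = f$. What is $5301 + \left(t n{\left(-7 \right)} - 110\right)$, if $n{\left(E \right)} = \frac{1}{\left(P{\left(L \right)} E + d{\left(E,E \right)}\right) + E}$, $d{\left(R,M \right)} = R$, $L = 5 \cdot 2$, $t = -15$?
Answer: $\frac{145353}{28} \approx 5191.2$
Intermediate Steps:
$L = 10$
$n{\left(E \right)} = \frac{1}{12 E}$ ($n{\left(E \right)} = \frac{1}{\left(10 E + E\right) + E} = \frac{1}{11 E + E} = \frac{1}{12 E}$)
$5301 + \left(t n{\left(-7 \right)} - 110\right) = 5301 - \left(110 + 15 \frac{1}{12 \left(-7\right)}\right) = 5301 - \left(110 + 15 \cdot \frac{1}{12} \left(- \frac{1}{7}\right)\right) = 5301 - \frac{3075}{28} = \frac{145353}{28}$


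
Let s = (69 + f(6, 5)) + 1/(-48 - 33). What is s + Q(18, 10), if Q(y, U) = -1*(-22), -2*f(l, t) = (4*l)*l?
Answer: 1538/81 ≈ 18.988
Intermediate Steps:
f(l, t) = -2*l² (f(l, t) = -4*l*l/2 = -2*l²)
Q(y, U) = 22
s = -244/81 (s = (69 - 2*6²) + 1/(-48 - 33) = (69 - 2*36) + 1/(-81) = (69 - 72) - 1/81 = -3 - 1/81 = -244/81 ≈ -3.0123)
s + Q(18, 10) = -244/81 + 22 = 1538/81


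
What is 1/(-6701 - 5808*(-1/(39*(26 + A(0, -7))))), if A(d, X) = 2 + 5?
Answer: -39/261163 ≈ -0.00014933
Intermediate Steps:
A(d, X) = 7
1/(-6701 - 5808*(-1/(39*(26 + A(0, -7))))) = 1/(-6701 - 5808*(-1/(39*(26 + 7)))) = 1/(-6701 - 5808/((-39*33))) = 1/(-6701 - 5808/(-1287)) = 1/(-6701 - 5808*(-1/1287)) = 1/(-6701 + 176/39) = 1/(-261163/39) = -39/261163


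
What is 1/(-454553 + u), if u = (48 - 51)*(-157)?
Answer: -1/454082 ≈ -2.2022e-6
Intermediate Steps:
u = 471 (u = -3*(-157) = 471)
1/(-454553 + u) = 1/(-454553 + 471) = 1/(-454082) = -1/454082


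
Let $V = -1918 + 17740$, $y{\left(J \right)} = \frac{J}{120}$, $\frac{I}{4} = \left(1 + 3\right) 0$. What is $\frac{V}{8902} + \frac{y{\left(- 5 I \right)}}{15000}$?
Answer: $\frac{7911}{4451} \approx 1.7774$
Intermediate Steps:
$I = 0$ ($I = 4 \left(1 + 3\right) 0 = 4 \cdot 4 \cdot 0 = 4 \cdot 0 = 0$)
$y{\left(J \right)} = \frac{J}{120}$ ($y{\left(J \right)} = J \frac{1}{120} = \frac{J}{120}$)
$V = 15822$
$\frac{V}{8902} + \frac{y{\left(- 5 I \right)}}{15000} = \frac{15822}{8902} + \frac{\frac{1}{120} \left(\left(-5\right) 0\right)}{15000} = 15822 \cdot \frac{1}{8902} + \frac{1}{120} \cdot 0 \cdot \frac{1}{15000} = \frac{7911}{4451} + 0 \cdot \frac{1}{15000} = \frac{7911}{4451} + 0 = \frac{7911}{4451}$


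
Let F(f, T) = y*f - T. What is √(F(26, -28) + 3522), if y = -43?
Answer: 8*√38 ≈ 49.315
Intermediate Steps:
F(f, T) = -T - 43*f (F(f, T) = -43*f - T = -T - 43*f)
√(F(26, -28) + 3522) = √((-1*(-28) - 43*26) + 3522) = √((28 - 1118) + 3522) = √(-1090 + 3522) = √2432 = 8*√38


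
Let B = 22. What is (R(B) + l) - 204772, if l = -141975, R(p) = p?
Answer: -346725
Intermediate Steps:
(R(B) + l) - 204772 = (22 - 141975) - 204772 = -141953 - 204772 = -346725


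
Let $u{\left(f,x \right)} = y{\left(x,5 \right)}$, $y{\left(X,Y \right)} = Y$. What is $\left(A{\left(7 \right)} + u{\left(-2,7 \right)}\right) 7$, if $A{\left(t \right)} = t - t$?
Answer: $35$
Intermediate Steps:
$u{\left(f,x \right)} = 5$
$A{\left(t \right)} = 0$
$\left(A{\left(7 \right)} + u{\left(-2,7 \right)}\right) 7 = \left(0 + 5\right) 7 = 5 \cdot 7 = 35$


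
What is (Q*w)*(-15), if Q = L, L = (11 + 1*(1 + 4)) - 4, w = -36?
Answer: 6480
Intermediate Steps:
L = 12 (L = (11 + 1*5) - 4 = (11 + 5) - 4 = 16 - 4 = 12)
Q = 12
(Q*w)*(-15) = (12*(-36))*(-15) = -432*(-15) = 6480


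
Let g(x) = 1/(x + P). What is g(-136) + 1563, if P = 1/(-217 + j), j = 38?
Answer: 38051056/24345 ≈ 1563.0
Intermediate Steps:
P = -1/179 (P = 1/(-217 + 38) = 1/(-179) = -1/179 ≈ -0.0055866)
g(x) = 1/(-1/179 + x) (g(x) = 1/(x - 1/179) = 1/(-1/179 + x))
g(-136) + 1563 = 179/(-1 + 179*(-136)) + 1563 = 179/(-1 - 24344) + 1563 = 179/(-24345) + 1563 = 179*(-1/24345) + 1563 = -179/24345 + 1563 = 38051056/24345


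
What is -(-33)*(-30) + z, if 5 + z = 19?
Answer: -976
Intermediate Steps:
z = 14 (z = -5 + 19 = 14)
-(-33)*(-30) + z = -(-33)*(-30) + 14 = -33*30 + 14 = -990 + 14 = -976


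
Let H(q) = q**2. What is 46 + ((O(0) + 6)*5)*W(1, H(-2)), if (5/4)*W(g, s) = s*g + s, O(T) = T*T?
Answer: 238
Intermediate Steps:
O(T) = T**2
W(g, s) = 4*s/5 + 4*g*s/5 (W(g, s) = 4*(s*g + s)/5 = 4*(g*s + s)/5 = 4*(s + g*s)/5 = 4*s/5 + 4*g*s/5)
46 + ((O(0) + 6)*5)*W(1, H(-2)) = 46 + ((0**2 + 6)*5)*((4/5)*(-2)**2*(1 + 1)) = 46 + ((0 + 6)*5)*((4/5)*4*2) = 46 + (6*5)*(32/5) = 46 + 30*(32/5) = 46 + 192 = 238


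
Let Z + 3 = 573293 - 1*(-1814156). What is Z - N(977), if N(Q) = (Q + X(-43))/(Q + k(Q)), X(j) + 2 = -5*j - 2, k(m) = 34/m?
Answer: 2278966455422/954563 ≈ 2.3874e+6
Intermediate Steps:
Z = 2387446 (Z = -3 + (573293 - 1*(-1814156)) = -3 + (573293 + 1814156) = -3 + 2387449 = 2387446)
X(j) = -4 - 5*j (X(j) = -2 + (-5*j - 2) = -2 + (-2 - 5*j) = -4 - 5*j)
N(Q) = (211 + Q)/(Q + 34/Q) (N(Q) = (Q + (-4 - 5*(-43)))/(Q + 34/Q) = (Q + (-4 + 215))/(Q + 34/Q) = (Q + 211)/(Q + 34/Q) = (211 + Q)/(Q + 34/Q))
Z - N(977) = 2387446 - 977*(211 + 977)/(34 + 977²) = 2387446 - 977*1188/(34 + 954529) = 2387446 - 977*1188/954563 = 2387446 - 1*1160676/954563 = 2387446 - 1160676/954563 = 2278966455422/954563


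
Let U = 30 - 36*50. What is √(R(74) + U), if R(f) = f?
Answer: 4*I*√106 ≈ 41.182*I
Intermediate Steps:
U = -1770 (U = 30 - 1800 = -1770)
√(R(74) + U) = √(74 - 1770) = √(-1696) = 4*I*√106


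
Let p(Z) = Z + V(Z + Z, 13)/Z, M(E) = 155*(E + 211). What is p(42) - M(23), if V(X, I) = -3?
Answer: -507193/14 ≈ -36228.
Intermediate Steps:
M(E) = 32705 + 155*E (M(E) = 155*(211 + E) = 32705 + 155*E)
p(Z) = Z - 3/Z
p(42) - M(23) = (42 - 3/42) - (32705 + 155*23) = (42 - 3*1/42) - (32705 + 3565) = (42 - 1/14) - 1*36270 = 587/14 - 36270 = -507193/14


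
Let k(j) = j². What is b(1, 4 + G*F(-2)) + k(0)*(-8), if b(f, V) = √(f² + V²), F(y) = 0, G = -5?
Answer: √17 ≈ 4.1231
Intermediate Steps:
b(f, V) = √(V² + f²)
b(1, 4 + G*F(-2)) + k(0)*(-8) = √((4 - 5*0)² + 1²) + 0²*(-8) = √((4 + 0)² + 1) + 0*(-8) = √(4² + 1) + 0 = √(16 + 1) + 0 = √17 + 0 = √17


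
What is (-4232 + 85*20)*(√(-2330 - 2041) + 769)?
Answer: -1947108 - 2532*I*√4371 ≈ -1.9471e+6 - 1.674e+5*I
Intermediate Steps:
(-4232 + 85*20)*(√(-2330 - 2041) + 769) = (-4232 + 1700)*(√(-4371) + 769) = -2532*(I*√4371 + 769) = -2532*(769 + I*√4371) = -1947108 - 2532*I*√4371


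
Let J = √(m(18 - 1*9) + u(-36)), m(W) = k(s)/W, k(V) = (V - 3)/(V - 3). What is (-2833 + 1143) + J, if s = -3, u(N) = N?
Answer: -1690 + I*√323/3 ≈ -1690.0 + 5.9907*I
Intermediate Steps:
k(V) = 1 (k(V) = (-3 + V)/(-3 + V) = 1)
m(W) = 1/W
J = I*√323/3 (J = √(1/(18 - 1*9) - 36) = √(1/(18 - 9) - 36) = √(1/9 - 36) = √(⅑ - 36) = √(-323/9) = I*√323/3 ≈ 5.9907*I)
(-2833 + 1143) + J = (-2833 + 1143) + I*√323/3 = -1690 + I*√323/3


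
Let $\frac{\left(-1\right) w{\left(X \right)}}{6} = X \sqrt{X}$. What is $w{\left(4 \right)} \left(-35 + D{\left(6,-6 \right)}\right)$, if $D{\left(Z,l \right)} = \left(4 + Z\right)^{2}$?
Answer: $-3120$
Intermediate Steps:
$w{\left(X \right)} = - 6 X^{\frac{3}{2}}$ ($w{\left(X \right)} = - 6 X \sqrt{X} = - 6 X^{\frac{3}{2}}$)
$w{\left(4 \right)} \left(-35 + D{\left(6,-6 \right)}\right) = - 6 \cdot 4^{\frac{3}{2}} \left(-35 + \left(4 + 6\right)^{2}\right) = \left(-6\right) 8 \left(-35 + 10^{2}\right) = - 48 \left(-35 + 100\right) = \left(-48\right) 65 = -3120$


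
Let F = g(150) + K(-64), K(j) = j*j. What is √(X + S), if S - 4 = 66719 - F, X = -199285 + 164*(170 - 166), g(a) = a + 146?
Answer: I*√136298 ≈ 369.19*I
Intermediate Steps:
K(j) = j²
g(a) = 146 + a
F = 4392 (F = (146 + 150) + (-64)² = 296 + 4096 = 4392)
X = -198629 (X = -199285 + 164*4 = -199285 + 656 = -198629)
S = 62331 (S = 4 + (66719 - 1*4392) = 4 + (66719 - 4392) = 4 + 62327 = 62331)
√(X + S) = √(-198629 + 62331) = √(-136298) = I*√136298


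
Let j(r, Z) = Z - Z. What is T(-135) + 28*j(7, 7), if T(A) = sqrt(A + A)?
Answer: 3*I*sqrt(30) ≈ 16.432*I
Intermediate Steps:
j(r, Z) = 0
T(A) = sqrt(2)*sqrt(A) (T(A) = sqrt(2*A) = sqrt(2)*sqrt(A))
T(-135) + 28*j(7, 7) = sqrt(2)*sqrt(-135) + 28*0 = sqrt(2)*(3*I*sqrt(15)) + 0 = 3*I*sqrt(30) + 0 = 3*I*sqrt(30)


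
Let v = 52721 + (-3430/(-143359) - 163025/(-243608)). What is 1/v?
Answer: 34923399272/1841220739695527 ≈ 1.8968e-5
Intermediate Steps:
v = 1841220739695527/34923399272 (v = 52721 + (-3430*(-1/143359) - 163025*(-1/243608)) = 52721 + (3430/143359 + 163025/243608) = 52721 + 24206676415/34923399272 = 1841220739695527/34923399272 ≈ 52722.)
1/v = 1/(1841220739695527/34923399272) = 34923399272/1841220739695527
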